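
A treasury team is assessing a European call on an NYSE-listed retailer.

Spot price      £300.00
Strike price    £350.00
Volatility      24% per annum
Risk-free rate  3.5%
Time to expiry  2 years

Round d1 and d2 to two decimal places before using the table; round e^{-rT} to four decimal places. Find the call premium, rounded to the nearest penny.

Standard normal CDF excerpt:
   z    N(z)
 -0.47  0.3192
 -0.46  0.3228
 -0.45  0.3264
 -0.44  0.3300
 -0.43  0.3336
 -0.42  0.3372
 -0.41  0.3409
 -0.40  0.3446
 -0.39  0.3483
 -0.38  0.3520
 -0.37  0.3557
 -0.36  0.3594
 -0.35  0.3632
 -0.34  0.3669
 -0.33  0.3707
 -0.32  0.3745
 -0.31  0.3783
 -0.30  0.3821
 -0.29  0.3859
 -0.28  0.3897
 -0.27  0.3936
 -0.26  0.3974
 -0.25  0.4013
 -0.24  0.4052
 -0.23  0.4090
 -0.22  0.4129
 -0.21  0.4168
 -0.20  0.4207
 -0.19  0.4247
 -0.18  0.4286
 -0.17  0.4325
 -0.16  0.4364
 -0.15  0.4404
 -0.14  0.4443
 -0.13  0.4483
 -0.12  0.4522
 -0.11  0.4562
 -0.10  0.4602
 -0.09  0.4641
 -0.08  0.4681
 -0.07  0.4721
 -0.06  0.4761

£30.39

σ√T = 0.24·√2 = 0.3394
ln(S/K) + (r + σ²/2)T = ln(300/350) + (0.035 + 0.24²/2)·2 = -0.1542 + 0.1276 = -0.0266
d₁ = -0.0266 / 0.3394 = -0.0782 ⇒ -0.08
d₂ = d₁ − σ√T = -0.0782 − 0.3394 = -0.4176 ⇒ -0.42
exp(−rT) = exp(−0.035·2) = 0.9324
N(d₁) = N(-0.08) = 0.4681;  N(d₂) = N(-0.42) = 0.3372
C = 300·0.4681 − 350·0.9324·0.3372 = 140.4300 − 110.0418 = 30.3882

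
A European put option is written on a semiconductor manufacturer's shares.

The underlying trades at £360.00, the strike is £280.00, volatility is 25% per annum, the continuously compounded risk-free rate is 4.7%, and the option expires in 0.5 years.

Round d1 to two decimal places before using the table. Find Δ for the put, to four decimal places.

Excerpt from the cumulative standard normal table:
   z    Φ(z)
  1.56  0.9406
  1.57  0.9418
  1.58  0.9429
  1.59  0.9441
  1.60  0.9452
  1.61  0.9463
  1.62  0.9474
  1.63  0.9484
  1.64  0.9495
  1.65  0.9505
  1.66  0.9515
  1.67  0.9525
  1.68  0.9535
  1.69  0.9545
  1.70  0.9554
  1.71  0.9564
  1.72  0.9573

σ√T = 0.25 × 0.7071 = 0.1768
ln(S/K) + (r + σ²/2)T = ln(360/280) + (0.047 + 0.25²/2)·0.5 = 0.2513 + 0.0391 = 0.2904
d₁ = 0.2904 / 0.1768 = 1.6430 → 1.64
N(d₁) = N(1.64) = 0.9495
Δ_put = N(d₁) − 1 = 0.9495 − 1 = -0.0505

-0.0505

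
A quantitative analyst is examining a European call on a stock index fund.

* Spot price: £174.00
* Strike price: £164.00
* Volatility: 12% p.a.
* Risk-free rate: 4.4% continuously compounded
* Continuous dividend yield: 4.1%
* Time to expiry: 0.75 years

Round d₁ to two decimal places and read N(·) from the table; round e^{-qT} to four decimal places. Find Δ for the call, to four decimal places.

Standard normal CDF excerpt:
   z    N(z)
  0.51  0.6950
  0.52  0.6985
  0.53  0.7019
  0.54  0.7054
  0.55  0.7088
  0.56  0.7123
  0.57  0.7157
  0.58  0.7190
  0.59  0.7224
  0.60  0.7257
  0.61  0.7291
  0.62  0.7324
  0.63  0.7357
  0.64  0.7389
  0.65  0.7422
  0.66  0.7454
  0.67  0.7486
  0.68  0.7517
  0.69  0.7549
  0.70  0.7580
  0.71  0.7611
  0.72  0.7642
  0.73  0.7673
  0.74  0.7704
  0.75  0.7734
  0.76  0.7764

0.7165

σ√T = 0.12 × 0.8660 = 0.1039
d₁ = [ln(174/164) + (0.044 − 0.041 + 0.12²/2)·0.75] / 0.1039 = [0.0592 + 0.0076] / 0.1039 = 0.6432 → 0.64
N(d₁) = N(0.64) = 0.7389
Δ_call = e^(−qT)·N(d₁) = 0.9697·0.7389 = 0.7165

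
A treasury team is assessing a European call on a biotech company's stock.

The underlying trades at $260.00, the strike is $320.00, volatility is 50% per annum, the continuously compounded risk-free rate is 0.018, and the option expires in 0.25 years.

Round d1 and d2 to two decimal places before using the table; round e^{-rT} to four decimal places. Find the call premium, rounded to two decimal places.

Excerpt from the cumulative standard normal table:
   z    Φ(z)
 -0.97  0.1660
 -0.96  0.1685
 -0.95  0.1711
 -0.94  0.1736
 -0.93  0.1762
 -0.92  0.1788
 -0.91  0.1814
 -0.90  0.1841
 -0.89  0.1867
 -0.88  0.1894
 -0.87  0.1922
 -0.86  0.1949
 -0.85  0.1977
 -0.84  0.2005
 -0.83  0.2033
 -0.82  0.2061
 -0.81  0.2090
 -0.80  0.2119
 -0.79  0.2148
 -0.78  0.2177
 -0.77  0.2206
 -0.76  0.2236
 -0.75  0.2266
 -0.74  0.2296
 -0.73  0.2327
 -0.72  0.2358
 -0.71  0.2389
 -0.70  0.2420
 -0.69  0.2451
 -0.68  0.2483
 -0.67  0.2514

σ√T = 0.5 × 0.5000 = 0.2500
d₁ = [ln(260/320) + (0.018 + 0.5²/2)·0.25] / 0.2500 = [-0.2076 + 0.0357] / 0.2500 = -0.6876 which rounds to -0.69
d₂ = d₁ − σ√T = -0.6876 − 0.2500 = -0.9376 which rounds to -0.94
e^(−rT) = e^(−0.018·0.25) = 0.9955
C = 260·N(-0.69) − 320·0.9955·N(-0.94) = 260·0.2451 − 320·0.9955·0.1736 = 63.7260 − 55.3020 = 8.4240

$8.42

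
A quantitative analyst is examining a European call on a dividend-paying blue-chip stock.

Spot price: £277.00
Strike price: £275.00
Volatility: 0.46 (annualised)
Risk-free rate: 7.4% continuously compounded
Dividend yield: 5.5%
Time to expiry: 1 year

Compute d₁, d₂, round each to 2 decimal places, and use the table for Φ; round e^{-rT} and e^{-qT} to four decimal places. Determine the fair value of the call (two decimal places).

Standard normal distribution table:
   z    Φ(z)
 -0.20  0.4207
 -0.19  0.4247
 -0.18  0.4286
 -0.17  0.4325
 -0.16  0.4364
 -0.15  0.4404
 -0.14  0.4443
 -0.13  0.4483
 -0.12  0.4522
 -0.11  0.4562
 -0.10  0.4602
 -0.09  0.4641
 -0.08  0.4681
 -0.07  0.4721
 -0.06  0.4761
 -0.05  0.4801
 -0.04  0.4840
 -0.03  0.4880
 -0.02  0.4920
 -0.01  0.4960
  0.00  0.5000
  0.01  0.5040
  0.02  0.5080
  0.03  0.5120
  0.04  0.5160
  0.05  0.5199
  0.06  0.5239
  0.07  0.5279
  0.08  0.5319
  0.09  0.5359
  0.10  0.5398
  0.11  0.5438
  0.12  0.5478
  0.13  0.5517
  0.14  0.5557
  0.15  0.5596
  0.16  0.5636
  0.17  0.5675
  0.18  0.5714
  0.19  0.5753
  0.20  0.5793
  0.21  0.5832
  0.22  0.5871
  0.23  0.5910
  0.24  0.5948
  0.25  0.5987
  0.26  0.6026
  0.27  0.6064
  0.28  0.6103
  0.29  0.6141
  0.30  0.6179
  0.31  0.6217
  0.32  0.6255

£50.55

σ√T = 0.46·√1 = 0.4600
ln(S/K) + (r − q + σ²/2)T = ln(277/275) + (0.074 − 0.055 + 0.46²/2)·1 = 0.0072 + 0.1248 = 0.1320
d₁ = 0.1320 / 0.4600 = 0.2871 which rounds to 0.29
d₂ = d₁ − σ√T = 0.2871 − 0.4600 = -0.1729 which rounds to -0.17
e^(−qT) = e^(−0.055·1) = 0.9465;  e^(−rT) = e^(−0.074·1) = 0.9287
C = 277·0.9465·N(0.29) − 275·0.9287·N(-0.17) = 277·0.9465·0.6141 − 275·0.9287·0.4325 = 161.0050 − 110.4573 = 50.5478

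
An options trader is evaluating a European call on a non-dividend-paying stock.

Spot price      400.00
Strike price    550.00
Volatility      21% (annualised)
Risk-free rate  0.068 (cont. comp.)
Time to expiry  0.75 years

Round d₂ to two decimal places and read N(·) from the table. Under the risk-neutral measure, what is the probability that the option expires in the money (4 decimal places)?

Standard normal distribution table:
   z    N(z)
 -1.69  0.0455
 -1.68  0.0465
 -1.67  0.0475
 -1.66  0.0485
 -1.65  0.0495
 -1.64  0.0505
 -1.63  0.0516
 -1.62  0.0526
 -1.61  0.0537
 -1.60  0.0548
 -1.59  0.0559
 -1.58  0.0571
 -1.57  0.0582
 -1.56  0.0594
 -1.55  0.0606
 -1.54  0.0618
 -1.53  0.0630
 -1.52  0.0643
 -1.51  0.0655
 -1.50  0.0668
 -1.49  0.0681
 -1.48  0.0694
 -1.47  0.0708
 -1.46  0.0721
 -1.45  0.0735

T = 0.75;  σ√T = 0.1819
d₁ = [ln(400/550) + (0.068 + ½·0.21²)·0.75] / (σ√T) = (-0.3185 + 0.0675) / 0.1819 = -1.3797 which rounds to -1.38
d₂ = -1.3797 − 0.1819 = -1.5615 which rounds to -1.56
Pr(exercise) under Q = N(d₂) = 0.0594

0.0594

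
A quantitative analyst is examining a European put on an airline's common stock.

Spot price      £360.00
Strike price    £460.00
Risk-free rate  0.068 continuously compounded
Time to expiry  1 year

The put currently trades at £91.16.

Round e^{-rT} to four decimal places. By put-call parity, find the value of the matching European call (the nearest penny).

£21.38

exp(−rT) = exp(−0.068·1) = 0.9343
Put-call parity: C − P = S − K·e^(−rT) = 360 − 460·0.9343 = 360 − 429.7780 = -69.7780
C = P + (C − P) = 91.16 + (-69.7780) = 21.3820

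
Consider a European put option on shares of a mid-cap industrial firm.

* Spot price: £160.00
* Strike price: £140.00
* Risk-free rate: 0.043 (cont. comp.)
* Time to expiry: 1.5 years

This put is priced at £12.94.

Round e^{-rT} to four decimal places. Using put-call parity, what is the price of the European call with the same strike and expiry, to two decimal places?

£41.69

e^(−rT) = e^(−0.043·1.5) = 0.9375
Put-call parity: C − P = S − K·e^(−rT) = 160 − 140·0.9375 = 160 − 131.2500 = 28.7500
C = P + (C − P) = 12.94 + (28.7500) = 41.6900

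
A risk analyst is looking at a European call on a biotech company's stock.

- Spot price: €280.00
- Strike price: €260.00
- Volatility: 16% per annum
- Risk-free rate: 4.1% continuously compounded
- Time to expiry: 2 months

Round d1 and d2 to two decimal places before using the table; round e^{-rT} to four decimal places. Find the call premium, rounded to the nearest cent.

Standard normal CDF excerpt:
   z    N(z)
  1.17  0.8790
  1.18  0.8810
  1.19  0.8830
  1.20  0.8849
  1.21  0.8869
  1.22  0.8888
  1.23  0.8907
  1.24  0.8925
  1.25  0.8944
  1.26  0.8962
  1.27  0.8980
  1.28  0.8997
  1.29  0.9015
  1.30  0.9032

€22.41

T = 0.1667;  σ√T = 0.0653
d₁ = [ln(280/260) + (0.041 + ½·0.16²)·0.1667] / (σ√T) = (0.0741 + 0.0090) / 0.0653 = 1.2718 which rounds to 1.27
d₂ = 1.2718 − 0.0653 = 1.2065 which rounds to 1.21
e^(−rT) = e^(−0.041·0.1667) = 0.9932
C = 280·N(1.27) − 260·0.9932·N(1.21) = 280·0.8980 − 260·0.9932·0.8869 = 251.4400 − 229.0260 = 22.4140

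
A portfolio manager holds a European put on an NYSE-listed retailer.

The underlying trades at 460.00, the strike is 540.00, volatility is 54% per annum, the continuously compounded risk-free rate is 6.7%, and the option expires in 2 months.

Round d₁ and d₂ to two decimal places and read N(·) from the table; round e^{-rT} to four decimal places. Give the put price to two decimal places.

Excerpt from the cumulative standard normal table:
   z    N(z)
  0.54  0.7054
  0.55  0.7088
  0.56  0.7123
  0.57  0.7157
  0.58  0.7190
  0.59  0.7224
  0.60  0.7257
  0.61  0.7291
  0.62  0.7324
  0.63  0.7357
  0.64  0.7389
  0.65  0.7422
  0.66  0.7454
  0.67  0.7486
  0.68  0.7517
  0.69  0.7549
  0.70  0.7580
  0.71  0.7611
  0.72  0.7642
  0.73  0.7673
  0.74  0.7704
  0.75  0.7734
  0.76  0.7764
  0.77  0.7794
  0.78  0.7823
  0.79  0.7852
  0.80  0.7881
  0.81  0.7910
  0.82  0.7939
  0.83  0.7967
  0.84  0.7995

T = 0.1667;  σ√T = 0.2205
d₁ = [ln(460/540) + (0.067 + 0.54²/2)·0.1667] / 0.2205 = [-0.1603 + 0.0355] / 0.2205 = -0.5664 ⇒ -0.57
d₂ = d₁ − σ√T = -0.5664 − 0.2205 = -0.7869 ⇒ -0.79
exp(−rT) = exp(−0.067·0.1667) = 0.9889
P = 540·0.9889·N(0.79) − 460·N(0.57) = 540·0.9889·0.7852 − 460·0.7157 = 419.3015 − 329.2220 = 90.0795

90.08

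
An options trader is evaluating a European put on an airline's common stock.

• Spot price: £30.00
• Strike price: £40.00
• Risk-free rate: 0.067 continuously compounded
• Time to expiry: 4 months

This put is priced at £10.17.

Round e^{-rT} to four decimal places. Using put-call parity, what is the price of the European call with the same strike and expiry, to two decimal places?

£1.05

e^(−rT) = e^(−0.067·0.3333) = 0.9779
Put-call parity: C − P = S − K·e^(−rT) = 30 − 40·0.9779 = 30 − 39.1160 = -9.1160
C = P + (C − P) = 10.17 + (-9.1160) = 1.0540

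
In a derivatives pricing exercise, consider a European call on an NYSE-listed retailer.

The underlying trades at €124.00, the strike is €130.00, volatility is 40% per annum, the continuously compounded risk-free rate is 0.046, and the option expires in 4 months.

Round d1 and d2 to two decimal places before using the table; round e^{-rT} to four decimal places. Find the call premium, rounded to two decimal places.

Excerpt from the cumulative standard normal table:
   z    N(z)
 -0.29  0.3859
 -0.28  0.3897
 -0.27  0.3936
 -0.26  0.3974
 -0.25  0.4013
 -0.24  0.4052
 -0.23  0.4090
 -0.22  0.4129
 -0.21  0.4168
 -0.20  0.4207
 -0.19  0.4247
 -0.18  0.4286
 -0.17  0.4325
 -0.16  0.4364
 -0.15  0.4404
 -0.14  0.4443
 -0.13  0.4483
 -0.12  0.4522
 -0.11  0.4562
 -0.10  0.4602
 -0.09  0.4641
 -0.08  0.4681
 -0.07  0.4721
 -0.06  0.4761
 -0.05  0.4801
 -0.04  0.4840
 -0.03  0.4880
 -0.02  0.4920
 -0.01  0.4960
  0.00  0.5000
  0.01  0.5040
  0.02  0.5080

€9.63

σ√T = 0.4 × 0.5774 = 0.2309
d₁ = [ln(124/130) + (0.046 + 0.4²/2)·0.3333] / 0.2309 = [-0.0473 + 0.0420] / 0.2309 = -0.0227 ≈ -0.02
d₂ = d₁ − σ√T = -0.0227 − 0.2309 = -0.2537 ≈ -0.25
exp(−rT) = exp(−0.046·0.3333) = 0.9848
N(d₁) = N(-0.02) = 0.4920;  N(d₂) = N(-0.25) = 0.4013
C = 124·0.4920 − 130·0.9848·0.4013 = 61.0080 − 51.3760 = 9.6320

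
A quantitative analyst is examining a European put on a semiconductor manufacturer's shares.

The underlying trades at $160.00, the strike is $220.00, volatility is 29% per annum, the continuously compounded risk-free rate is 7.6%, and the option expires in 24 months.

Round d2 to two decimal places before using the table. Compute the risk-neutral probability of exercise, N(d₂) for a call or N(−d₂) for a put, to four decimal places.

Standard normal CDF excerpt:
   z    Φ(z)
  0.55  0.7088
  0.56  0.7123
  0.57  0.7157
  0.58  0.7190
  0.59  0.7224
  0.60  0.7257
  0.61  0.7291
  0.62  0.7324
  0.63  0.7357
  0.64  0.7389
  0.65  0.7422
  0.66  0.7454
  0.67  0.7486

σ√T = 0.29·√2 = 0.4101
d₁ = [ln(160/220) + (0.076 + 0.29²/2)·2] / 0.4101 = [-0.3185 + 0.2361] / 0.4101 = -0.2008 → -0.20
d₂ = d₁ − σ√T = -0.2008 − 0.4101 = -0.6109 → -0.61
Pr(exercise) under Q = N(−d₂) = N(0.61) = 0.7291

0.7291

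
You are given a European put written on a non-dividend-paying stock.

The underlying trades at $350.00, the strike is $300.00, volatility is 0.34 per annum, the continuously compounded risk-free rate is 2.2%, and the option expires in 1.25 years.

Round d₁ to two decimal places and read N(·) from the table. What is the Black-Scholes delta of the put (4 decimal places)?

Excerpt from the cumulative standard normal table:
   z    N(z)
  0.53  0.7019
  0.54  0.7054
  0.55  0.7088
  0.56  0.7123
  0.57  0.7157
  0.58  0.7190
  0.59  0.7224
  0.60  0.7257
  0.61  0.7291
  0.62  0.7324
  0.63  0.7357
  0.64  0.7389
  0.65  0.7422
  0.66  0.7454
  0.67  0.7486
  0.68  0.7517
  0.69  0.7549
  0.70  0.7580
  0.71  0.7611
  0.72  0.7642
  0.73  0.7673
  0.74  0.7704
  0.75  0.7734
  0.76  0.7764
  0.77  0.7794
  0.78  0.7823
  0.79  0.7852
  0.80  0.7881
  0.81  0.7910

-0.2514

σ√T = 0.34 × 1.1180 = 0.3801
d₁ = [ln(350/300) + (0.022 + 0.34²/2)·1.25] / 0.3801 = [0.1542 + 0.0998] / 0.3801 = 0.6679 which rounds to 0.67
N(d₁) = N(0.67) = 0.7486
Δ_put = N(d₁) − 1 = 0.7486 − 1 = -0.2514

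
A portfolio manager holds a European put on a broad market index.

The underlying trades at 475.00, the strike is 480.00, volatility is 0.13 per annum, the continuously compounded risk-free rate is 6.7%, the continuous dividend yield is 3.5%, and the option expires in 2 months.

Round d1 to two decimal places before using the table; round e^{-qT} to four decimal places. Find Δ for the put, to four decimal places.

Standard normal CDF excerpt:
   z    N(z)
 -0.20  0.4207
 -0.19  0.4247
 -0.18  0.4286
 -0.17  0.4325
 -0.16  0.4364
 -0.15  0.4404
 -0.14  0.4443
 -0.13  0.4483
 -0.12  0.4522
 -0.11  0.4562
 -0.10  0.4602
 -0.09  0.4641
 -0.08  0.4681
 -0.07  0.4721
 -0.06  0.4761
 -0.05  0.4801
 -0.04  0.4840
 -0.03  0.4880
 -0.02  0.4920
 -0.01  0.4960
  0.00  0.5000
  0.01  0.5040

-0.5248

σ√T = 0.13·√0.1667 = 0.0531
d₁ = [ln(475/480) + (0.067 − 0.035 + 0.13²/2)·0.1667] / 0.0531 = [-0.0105 + 0.0067] / 0.0531 = -0.0703 which rounds to -0.07
N(d₁) = N(-0.07) = 0.4721
Δ_put = exp(−qT)·(N(d₁) − 1) = 0.9942·(0.4721 − 1) = -0.5248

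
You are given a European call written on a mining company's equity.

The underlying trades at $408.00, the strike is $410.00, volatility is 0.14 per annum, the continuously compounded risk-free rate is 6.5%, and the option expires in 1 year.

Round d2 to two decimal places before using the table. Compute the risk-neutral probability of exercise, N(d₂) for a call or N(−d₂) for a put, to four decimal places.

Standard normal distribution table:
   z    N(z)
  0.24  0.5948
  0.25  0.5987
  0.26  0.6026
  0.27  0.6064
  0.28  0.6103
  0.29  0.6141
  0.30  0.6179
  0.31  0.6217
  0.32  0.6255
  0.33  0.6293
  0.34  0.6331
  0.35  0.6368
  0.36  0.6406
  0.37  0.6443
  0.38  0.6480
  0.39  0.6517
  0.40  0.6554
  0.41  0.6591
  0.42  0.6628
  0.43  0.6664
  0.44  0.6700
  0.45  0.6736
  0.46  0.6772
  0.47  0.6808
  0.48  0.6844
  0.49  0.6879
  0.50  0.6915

0.6406

T = 1;  σ√T = 0.1400
ln(S/K) + (r + σ²/2)T = ln(408/410) + (0.065 + 0.14²/2)·1 = -0.0049 + 0.0748 = 0.0699
d₁ = 0.0699 / 0.1400 = 0.4994 → 0.50
d₂ = d₁ − σ√T = 0.4994 − 0.1400 = 0.3594 → 0.36
Pr(exercise) under Q = N(d₂) = 0.6406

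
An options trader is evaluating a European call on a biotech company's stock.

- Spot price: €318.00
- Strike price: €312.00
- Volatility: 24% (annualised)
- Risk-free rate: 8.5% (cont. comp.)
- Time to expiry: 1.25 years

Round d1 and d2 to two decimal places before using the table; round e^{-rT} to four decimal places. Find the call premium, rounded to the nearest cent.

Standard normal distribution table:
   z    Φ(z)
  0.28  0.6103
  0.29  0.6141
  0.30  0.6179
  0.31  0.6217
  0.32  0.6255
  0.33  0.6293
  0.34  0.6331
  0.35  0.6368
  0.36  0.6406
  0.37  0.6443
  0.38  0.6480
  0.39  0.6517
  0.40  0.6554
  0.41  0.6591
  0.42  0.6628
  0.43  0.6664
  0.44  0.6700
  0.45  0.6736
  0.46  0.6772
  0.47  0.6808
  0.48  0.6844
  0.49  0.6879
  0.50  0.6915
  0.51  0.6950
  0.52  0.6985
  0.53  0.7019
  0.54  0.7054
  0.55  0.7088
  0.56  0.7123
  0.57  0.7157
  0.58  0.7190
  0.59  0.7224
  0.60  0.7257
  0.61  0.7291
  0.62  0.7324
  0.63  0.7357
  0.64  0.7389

σ√T = 0.24·√1.25 = 0.2683
d₁ = [ln(318/312) + (0.085 + 0.24²/2)·1.25] / 0.2683 = [0.0190 + 0.1423] / 0.2683 = 0.6011 ≈ 0.60
d₂ = d₁ − σ√T = 0.6011 − 0.2683 = 0.3328 ≈ 0.33
exp(−rT) = exp(−0.085·1.25) = 0.8992
N(d₁) = N(0.60) = 0.7257;  N(d₂) = N(0.33) = 0.6293
C = 318·0.7257 − 312·0.8992·0.6293 = 230.7726 − 176.5504 = 54.2222

€54.22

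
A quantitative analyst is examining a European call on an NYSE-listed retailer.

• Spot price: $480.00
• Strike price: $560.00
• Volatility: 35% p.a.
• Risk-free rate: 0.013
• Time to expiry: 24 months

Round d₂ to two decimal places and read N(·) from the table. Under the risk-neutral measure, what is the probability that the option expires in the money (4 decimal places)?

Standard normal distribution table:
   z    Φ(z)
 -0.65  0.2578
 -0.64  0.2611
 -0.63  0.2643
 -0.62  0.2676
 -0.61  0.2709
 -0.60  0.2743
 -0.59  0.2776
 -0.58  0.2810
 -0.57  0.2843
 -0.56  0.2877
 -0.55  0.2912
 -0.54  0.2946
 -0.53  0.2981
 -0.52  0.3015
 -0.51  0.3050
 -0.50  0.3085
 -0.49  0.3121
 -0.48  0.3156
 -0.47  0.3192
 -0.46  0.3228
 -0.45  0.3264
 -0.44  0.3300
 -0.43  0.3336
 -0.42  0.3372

T = 2;  σ√T = 0.4950
d₁ = [ln(480/560) + (0.013 + ½·0.35²)·2] / (σ√T) = (-0.1542 + 0.1485) / 0.4950 = -0.0114 which rounds to -0.01
d₂ = -0.0114 − 0.4950 = -0.5064 which rounds to -0.51
Risk-neutral Pr[S_T > K] = N(d₂) = N(-0.51) = 0.3050

0.3050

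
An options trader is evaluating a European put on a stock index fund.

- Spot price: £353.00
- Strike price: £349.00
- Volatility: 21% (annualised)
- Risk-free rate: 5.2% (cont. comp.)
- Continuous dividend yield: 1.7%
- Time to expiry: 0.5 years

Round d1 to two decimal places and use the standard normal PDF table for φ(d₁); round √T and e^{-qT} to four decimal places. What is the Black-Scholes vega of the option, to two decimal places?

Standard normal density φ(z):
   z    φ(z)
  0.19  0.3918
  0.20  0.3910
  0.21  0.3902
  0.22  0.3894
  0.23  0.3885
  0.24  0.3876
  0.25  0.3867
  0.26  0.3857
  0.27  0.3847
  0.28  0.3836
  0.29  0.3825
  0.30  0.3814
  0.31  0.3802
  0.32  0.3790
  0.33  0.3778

T = 0.5;  σ√T = 0.1485
d₁ = [ln(353/349) + (0.052 − 0.017 + ½·0.21²)·0.5] / (σ√T) = (0.0114 + 0.0285) / 0.1485 = 0.2688 → 0.27
√T = √0.5 = 0.7071
φ(d₁) = φ(0.27) = 0.3847
exp(−qT) = exp(−0.017·0.5) = 0.9915
vega = S·exp(−qT)·φ(d₁)·√T = 353·0.9915·0.3847·0.7071 = 95.2073

95.21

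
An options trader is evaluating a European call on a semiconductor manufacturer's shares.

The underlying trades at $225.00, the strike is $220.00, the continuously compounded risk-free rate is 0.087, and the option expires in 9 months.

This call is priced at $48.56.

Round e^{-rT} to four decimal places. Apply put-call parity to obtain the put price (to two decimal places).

$29.66

e^(−rT) = e^(−0.087·0.75) = 0.9368
Put-call parity: C − P = S − K·e^(−rT) = 225 − 220·0.9368 = 225 − 206.0960 = 18.9040
P = C − (C − P) = 48.56 − (18.9040) = 29.6560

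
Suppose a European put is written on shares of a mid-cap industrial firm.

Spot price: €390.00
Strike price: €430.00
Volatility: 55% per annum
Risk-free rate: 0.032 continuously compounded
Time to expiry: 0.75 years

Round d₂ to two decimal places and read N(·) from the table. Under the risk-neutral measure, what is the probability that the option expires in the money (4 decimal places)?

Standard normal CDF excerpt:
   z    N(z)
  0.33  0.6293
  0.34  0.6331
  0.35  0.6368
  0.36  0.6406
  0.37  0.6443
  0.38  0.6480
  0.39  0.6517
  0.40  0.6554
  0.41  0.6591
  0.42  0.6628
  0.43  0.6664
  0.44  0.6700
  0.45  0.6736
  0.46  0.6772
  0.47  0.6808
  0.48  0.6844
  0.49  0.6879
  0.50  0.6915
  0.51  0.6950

0.6517

σ√T = 0.55·√0.75 = 0.4763
d₁ = [ln(390/430) + (0.032 + 0.55²/2)·0.75] / 0.4763 = [-0.0976 + 0.1374] / 0.4763 = 0.0836 which rounds to 0.08
d₂ = d₁ − σ√T = 0.0836 − 0.4763 = -0.3928 which rounds to -0.39
Pr(exercise) under Q = N(−d₂) = N(0.39) = 0.6517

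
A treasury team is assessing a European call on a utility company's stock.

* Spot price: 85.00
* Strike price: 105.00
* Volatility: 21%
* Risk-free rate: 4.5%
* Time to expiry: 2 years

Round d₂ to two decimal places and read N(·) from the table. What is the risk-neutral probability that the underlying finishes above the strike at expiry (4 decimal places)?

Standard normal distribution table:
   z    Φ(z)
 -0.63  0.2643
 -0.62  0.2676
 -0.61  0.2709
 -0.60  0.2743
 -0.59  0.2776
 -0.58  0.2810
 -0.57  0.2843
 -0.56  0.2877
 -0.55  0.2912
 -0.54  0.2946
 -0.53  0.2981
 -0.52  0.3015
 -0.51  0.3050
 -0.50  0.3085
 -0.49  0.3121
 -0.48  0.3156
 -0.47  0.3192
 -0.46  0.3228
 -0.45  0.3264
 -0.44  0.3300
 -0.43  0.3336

T = 2;  σ√T = 0.2970
d₁ = [ln(85/105) + (0.045 + 0.21²/2)·2] / 0.2970 = [-0.2113 + 0.1341] / 0.2970 = -0.2600 ≈ -0.26
d₂ = d₁ − σ√T = -0.2600 − 0.2970 = -0.5570 ≈ -0.56
Pr(exercise) under Q = N(d₂) = 0.2877

0.2877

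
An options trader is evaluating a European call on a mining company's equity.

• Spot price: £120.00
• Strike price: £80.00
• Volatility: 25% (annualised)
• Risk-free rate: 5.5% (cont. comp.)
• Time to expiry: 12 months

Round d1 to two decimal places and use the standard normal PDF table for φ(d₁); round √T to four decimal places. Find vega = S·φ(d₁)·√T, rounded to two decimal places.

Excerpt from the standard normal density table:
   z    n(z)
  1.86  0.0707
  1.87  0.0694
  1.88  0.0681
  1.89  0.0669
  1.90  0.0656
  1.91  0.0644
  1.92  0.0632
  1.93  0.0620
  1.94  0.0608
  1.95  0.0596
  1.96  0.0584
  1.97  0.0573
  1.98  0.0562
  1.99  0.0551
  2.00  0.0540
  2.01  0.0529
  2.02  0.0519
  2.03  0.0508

T = 1;  σ√T = 0.2500
ln(S/K) + (r + σ²/2)T = ln(120/80) + (0.055 + 0.25²/2)·1 = 0.4055 + 0.0862 = 0.4917
d₁ = 0.4917 / 0.2500 = 1.9669 which rounds to 1.97
√T = √1 = 1.0000
φ(d₁) = φ(1.97) = 0.0573
vega = S·φ(d₁)·√T = 120·0.0573·1.0000 = 6.8760

6.88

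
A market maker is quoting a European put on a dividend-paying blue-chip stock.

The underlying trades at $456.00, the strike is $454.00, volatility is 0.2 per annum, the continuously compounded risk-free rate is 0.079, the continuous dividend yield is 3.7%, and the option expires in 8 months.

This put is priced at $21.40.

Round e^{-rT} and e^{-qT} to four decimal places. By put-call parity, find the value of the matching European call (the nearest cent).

$35.56

e^(−qT) = e^(−0.037·0.6667) = 0.9756;  e^(−rT) = e^(−0.079·0.6667) = 0.9487
Put-call parity: C − P = S·e^(−qT) − K·e^(−rT) = 456·0.9756 − 454·0.9487 = 444.8736 − 430.7098 = 14.1638
C = P + (C − P) = 21.40 + (14.1638) = 35.5638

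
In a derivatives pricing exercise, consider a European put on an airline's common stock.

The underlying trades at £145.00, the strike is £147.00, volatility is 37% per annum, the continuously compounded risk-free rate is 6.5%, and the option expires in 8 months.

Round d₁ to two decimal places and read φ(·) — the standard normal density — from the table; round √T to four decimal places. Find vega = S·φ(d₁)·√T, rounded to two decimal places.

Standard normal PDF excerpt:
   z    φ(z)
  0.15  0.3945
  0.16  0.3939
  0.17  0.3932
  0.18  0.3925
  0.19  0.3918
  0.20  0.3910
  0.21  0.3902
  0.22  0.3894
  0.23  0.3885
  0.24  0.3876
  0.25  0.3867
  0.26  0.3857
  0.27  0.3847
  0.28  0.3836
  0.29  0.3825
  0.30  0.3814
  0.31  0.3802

σ√T = 0.37·√0.6667 = 0.3021
ln(S/K) + (r + σ²/2)T = ln(145/147) + (0.065 + 0.37²/2)·0.6667 = -0.0137 + 0.0890 = 0.0753
d₁ = 0.0753 / 0.3021 = 0.2491 ≈ 0.25
√T = √0.6667 = 0.8165
φ(d₁) = φ(0.25) = 0.3867
vega = S·φ(d₁)·√T = 145·0.3867·0.8165 = 45.7824
(The call has the same vega.)

45.78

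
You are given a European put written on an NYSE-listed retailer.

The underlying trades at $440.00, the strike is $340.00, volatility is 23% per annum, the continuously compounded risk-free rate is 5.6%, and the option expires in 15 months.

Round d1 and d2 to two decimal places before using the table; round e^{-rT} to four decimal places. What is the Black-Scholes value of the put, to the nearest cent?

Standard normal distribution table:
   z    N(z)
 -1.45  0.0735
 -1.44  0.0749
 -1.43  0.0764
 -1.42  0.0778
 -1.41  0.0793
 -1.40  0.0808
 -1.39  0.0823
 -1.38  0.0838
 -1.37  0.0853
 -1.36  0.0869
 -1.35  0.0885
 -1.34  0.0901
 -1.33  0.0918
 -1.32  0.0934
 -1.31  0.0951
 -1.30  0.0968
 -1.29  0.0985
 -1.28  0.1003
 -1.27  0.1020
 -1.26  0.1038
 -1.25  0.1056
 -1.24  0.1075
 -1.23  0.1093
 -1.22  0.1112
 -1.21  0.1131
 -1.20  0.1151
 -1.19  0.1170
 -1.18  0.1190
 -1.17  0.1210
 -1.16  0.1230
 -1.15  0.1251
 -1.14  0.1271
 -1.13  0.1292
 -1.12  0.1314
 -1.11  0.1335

$4.11

T = 1.25;  σ√T = 0.2571
d₁ = [ln(440/340) + (0.056 + ½·0.23²)·1.25] / (σ√T) = (0.2578 + 0.1031) / 0.2571 = 1.4034 → 1.40
d₂ = 1.4034 − 0.2571 = 1.1463 → 1.15
exp(−rT) = exp(−0.056·1.25) = 0.9324
P = 340·0.9324·N(-1.15) − 440·N(-1.40) = 340·0.9324·0.1251 − 440·0.0808 = 39.6587 − 35.5520 = 4.1067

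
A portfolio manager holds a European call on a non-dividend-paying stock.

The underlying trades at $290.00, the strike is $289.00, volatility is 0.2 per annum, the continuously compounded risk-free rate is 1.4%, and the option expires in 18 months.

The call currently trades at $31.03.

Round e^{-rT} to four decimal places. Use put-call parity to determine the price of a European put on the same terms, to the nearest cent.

e^(−rT) = e^(−0.014·1.5) = 0.9792
Put-call parity: C − P = S − K·e^(−rT) = 290 − 289·0.9792 = 290 − 282.9888 = 7.0112
P = C − (C − P) = 31.03 − (7.0112) = 24.0188

$24.02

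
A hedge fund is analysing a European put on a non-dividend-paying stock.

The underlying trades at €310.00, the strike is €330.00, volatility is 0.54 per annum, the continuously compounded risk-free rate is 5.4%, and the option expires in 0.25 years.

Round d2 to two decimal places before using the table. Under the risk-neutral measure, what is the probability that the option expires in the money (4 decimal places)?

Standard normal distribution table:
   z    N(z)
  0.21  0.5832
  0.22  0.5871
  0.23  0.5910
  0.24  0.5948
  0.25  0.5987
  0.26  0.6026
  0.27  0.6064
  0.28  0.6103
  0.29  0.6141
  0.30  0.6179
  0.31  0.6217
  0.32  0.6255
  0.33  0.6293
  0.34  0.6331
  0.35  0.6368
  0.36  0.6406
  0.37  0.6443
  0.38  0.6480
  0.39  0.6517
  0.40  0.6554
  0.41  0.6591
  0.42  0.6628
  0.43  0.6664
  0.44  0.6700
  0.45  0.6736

T = 0.25;  σ√T = 0.2700
d₁ = [ln(310/330) + (0.054 + ½·0.54²)·0.25] / (σ√T) = (-0.0625 + 0.0500) / 0.2700 = -0.0466 ⇒ -0.05
d₂ = -0.0466 − 0.2700 = -0.3166 ⇒ -0.32
Pr(exercise) under Q = N(−d₂) = N(0.32) = 0.6255

0.6255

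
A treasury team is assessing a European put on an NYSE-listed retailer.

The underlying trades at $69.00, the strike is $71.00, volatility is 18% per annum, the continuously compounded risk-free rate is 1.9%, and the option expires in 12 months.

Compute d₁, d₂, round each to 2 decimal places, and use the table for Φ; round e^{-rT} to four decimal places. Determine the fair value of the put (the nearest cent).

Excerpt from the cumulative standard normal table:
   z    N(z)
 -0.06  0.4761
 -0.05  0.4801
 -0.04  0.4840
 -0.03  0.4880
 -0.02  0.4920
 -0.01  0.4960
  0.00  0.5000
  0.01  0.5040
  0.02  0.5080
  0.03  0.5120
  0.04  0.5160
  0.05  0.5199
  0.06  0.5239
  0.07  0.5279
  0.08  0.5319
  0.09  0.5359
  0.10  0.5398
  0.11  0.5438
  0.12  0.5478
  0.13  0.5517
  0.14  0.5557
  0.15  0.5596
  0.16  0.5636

σ√T = 0.18·√1 = 0.1800
ln(S/K) + (r + σ²/2)T = ln(69/71) + (0.019 + 0.18²/2)·1 = -0.0286 + 0.0352 = 0.0066
d₁ = 0.0066 / 0.1800 = 0.0368 ⇒ 0.04
d₂ = d₁ − σ√T = 0.0368 − 0.1800 = -0.1432 ⇒ -0.14
exp(−rT) = exp(−0.019·1) = 0.9812
N(−d₂) = N(0.14) = 0.5557;  N(−d₁) = N(-0.04) = 0.4840
P = 71·0.9812·0.5557 − 69·0.4840 = 38.7130 − 33.3960 = 5.3170

$5.32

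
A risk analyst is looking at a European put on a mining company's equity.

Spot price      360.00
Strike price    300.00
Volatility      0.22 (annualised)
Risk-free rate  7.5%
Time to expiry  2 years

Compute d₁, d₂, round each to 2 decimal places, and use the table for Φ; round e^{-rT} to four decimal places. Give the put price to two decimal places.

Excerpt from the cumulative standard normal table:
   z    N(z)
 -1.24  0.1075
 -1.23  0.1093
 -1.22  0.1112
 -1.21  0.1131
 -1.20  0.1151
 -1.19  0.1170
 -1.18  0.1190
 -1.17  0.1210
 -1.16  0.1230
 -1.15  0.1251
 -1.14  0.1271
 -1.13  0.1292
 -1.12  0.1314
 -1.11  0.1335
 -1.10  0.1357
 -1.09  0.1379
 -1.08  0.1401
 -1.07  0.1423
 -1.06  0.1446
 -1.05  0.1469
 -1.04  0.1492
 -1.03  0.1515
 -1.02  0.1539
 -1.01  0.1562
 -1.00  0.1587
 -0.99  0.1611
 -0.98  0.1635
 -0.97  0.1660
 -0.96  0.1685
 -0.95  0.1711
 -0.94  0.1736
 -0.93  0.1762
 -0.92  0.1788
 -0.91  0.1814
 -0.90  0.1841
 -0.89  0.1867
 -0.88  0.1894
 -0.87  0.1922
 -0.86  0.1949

T = 2;  σ√T = 0.3111
d₁ = [ln(360/300) + (0.075 + 0.22²/2)·2] / 0.3111 = [0.1823 + 0.1984] / 0.3111 = 1.2237 → 1.22
d₂ = d₁ − σ√T = 1.2237 − 0.3111 = 0.9126 → 0.91
exp(−rT) = exp(−0.075·2) = 0.8607
N(−d₂) = N(-0.91) = 0.1814;  N(−d₁) = N(-1.22) = 0.1112
P = 300·0.8607·0.1814 − 360·0.1112 = 46.8393 − 40.0320 = 6.8073

6.81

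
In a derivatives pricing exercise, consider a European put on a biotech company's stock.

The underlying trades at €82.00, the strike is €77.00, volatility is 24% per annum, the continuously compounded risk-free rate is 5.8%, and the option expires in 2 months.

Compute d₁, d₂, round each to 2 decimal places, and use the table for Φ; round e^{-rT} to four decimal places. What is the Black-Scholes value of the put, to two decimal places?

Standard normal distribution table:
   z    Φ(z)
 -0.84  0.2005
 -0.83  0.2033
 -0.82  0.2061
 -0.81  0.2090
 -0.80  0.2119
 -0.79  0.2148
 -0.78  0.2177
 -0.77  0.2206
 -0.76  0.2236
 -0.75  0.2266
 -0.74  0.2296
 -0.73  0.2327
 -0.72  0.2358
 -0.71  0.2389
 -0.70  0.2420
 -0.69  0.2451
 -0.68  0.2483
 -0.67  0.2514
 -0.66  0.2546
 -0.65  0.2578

σ√T = 0.24·√0.1667 = 0.0980
ln(S/K) + (r + σ²/2)T = ln(82/77) + (0.058 + 0.24²/2)·0.1667 = 0.0629 + 0.0145 = 0.0774
d₁ = 0.0774 / 0.0980 = 0.7898 → 0.79
d₂ = d₁ − σ√T = 0.7898 − 0.0980 = 0.6918 → 0.69
e^(−rT) = e^(−0.058·0.1667) = 0.9904
N(−d₂) = N(-0.69) = 0.2451;  N(−d₁) = N(-0.79) = 0.2148
P = 77·0.9904·0.2451 − 82·0.2148 = 18.6915 − 17.6136 = 1.0779

€1.08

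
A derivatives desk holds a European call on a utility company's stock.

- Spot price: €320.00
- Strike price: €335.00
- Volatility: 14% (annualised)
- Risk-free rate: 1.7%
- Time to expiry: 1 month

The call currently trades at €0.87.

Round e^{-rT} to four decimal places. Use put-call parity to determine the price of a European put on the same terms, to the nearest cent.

e^(−rT) = e^(−0.017·0.08333) = 0.9986
Put-call parity: C − P = S − K·e^(−rT) = 320 − 335·0.9986 = 320 − 334.5310 = -14.5310
P = C − (C − P) = 0.87 − (-14.5310) = 15.4010

€15.40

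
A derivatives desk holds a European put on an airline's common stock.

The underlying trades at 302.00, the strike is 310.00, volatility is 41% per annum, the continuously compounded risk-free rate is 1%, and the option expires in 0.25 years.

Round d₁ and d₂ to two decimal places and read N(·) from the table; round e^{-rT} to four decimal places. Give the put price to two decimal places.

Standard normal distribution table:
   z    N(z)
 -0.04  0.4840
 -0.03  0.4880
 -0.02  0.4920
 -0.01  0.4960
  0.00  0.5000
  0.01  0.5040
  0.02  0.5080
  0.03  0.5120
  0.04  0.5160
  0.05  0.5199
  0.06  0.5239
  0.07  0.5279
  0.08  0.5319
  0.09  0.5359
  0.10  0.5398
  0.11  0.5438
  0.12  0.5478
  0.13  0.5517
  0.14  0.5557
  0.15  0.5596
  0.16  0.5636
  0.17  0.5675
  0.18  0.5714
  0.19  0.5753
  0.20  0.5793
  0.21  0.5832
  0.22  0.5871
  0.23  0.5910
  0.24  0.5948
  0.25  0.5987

T = 0.25;  σ√T = 0.2050
d₁ = [ln(302/310) + (0.01 + ½·0.41²)·0.25] / (σ√T) = (-0.0261 + 0.0235) / 0.2050 = -0.0128 ⇒ -0.01
d₂ = -0.0128 − 0.2050 = -0.2178 ⇒ -0.22
e^(−rT) = e^(−0.01·0.25) = 0.9975
P = 310·0.9975·N(0.22) − 302·N(0.01) = 310·0.9975·0.5871 − 302·0.5040 = 181.5460 − 152.2080 = 29.3380

29.34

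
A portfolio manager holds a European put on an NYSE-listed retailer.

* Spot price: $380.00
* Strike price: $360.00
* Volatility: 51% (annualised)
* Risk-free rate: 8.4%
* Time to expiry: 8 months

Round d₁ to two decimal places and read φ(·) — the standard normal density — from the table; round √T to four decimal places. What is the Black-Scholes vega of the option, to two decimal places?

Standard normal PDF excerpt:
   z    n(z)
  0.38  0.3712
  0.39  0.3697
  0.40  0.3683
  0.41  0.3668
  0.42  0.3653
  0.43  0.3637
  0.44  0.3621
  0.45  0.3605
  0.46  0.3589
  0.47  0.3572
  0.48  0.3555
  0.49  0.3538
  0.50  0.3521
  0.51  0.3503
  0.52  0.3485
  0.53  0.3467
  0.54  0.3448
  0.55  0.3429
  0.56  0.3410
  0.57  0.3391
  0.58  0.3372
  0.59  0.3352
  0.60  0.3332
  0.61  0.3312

σ√T = 0.51 × 0.8165 = 0.4164
ln(S/K) + (r + σ²/2)T = ln(380/360) + (0.084 + 0.51²/2)·0.6667 = 0.0541 + 0.1427 = 0.1968
d₁ = 0.1968 / 0.4164 = 0.4725 → 0.47
√T = √0.6667 = 0.8165
φ(d₁) = φ(0.47) = 0.3572
vega = S·φ(d₁)·√T = 380·0.3572·0.8165 = 110.8284
(The call has the same vega.)

110.83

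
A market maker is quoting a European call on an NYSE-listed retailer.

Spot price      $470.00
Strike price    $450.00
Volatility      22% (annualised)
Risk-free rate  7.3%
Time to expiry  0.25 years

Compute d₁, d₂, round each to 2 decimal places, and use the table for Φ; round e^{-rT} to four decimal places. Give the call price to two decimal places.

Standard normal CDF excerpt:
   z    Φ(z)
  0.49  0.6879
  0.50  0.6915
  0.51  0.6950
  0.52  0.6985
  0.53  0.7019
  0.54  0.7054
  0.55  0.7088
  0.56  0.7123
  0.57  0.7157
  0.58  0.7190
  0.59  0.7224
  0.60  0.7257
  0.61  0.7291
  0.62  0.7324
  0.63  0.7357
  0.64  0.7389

$37.14

σ√T = 0.22·√0.25 = 0.1100
d₁ = [ln(470/450) + (0.073 + ½·0.22²)·0.25] / (σ√T) = (0.0435 + 0.0243) / 0.1100 = 0.6162 ⇒ 0.62
d₂ = 0.6162 − 0.1100 = 0.5062 ⇒ 0.51
e^(−rT) = e^(−0.073·0.25) = 0.9819
C = 470·N(0.62) − 450·0.9819·N(0.51) = 470·0.7324 − 450·0.9819·0.6950 = 344.2280 − 307.0892 = 37.1388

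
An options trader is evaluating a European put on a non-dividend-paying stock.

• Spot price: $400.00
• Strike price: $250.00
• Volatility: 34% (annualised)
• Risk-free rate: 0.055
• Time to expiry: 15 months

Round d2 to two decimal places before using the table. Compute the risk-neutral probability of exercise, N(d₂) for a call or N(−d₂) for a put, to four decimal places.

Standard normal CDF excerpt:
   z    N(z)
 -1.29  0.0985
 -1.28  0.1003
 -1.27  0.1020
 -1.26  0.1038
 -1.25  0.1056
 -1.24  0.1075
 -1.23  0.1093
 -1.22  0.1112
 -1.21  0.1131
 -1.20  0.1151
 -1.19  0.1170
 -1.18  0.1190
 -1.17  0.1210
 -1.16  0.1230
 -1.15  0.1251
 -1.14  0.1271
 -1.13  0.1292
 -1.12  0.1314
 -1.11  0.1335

σ√T = 0.34 × 1.1180 = 0.3801
ln(S/K) + (r + σ²/2)T = ln(400/250) + (0.055 + 0.34²/2)·1.25 = 0.4700 + 0.1410 = 0.6110
d₁ = 0.6110 / 0.3801 = 1.6073 ⇒ 1.61
d₂ = d₁ − σ√T = 1.6073 − 0.3801 = 1.2272 ⇒ 1.23
Risk-neutral Pr[S_T < K] = N(−d₂) = N(-1.23) = 0.1093

0.1093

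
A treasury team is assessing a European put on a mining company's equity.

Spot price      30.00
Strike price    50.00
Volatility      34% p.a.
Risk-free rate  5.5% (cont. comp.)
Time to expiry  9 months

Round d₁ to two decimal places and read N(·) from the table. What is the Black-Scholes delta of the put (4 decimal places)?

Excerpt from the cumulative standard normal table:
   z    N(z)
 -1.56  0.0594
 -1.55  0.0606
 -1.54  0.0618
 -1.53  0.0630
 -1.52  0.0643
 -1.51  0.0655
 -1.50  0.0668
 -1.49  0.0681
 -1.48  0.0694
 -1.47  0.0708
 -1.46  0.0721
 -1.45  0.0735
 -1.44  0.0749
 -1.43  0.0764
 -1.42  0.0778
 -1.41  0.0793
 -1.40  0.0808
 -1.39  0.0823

-0.9265

σ√T = 0.34 × 0.8660 = 0.2944
d₁ = [ln(30/50) + (0.055 + 0.34²/2)·0.75] / 0.2944 = [-0.5108 + 0.0846] / 0.2944 = -1.4475 which rounds to -1.45
N(d₁) = N(-1.45) = 0.0735
Δ_put = N(d₁) − 1 = 0.0735 − 1 = -0.9265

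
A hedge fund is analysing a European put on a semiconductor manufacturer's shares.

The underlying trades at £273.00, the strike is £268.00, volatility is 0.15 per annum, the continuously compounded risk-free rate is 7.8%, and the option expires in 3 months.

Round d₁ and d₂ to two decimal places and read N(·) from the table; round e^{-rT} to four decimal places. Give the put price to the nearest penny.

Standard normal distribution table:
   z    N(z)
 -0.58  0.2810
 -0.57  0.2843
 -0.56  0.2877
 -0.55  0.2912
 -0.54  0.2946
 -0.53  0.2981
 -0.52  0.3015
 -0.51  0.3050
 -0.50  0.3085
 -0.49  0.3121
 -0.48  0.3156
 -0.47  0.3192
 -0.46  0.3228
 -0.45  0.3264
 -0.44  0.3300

σ√T = 0.15·√0.25 = 0.0750
d₁ = [ln(273/268) + (0.078 + 0.15²/2)·0.25] / 0.0750 = [0.0185 + 0.0223] / 0.0750 = 0.5440 → 0.54
d₂ = d₁ − σ√T = 0.5440 − 0.0750 = 0.4690 → 0.47
exp(−rT) = exp(−0.078·0.25) = 0.9807
N(−d₂) = N(-0.47) = 0.3192;  N(−d₁) = N(-0.54) = 0.2946
P = 268·0.9807·0.3192 − 273·0.2946 = 83.8946 − 80.4258 = 3.4688

£3.47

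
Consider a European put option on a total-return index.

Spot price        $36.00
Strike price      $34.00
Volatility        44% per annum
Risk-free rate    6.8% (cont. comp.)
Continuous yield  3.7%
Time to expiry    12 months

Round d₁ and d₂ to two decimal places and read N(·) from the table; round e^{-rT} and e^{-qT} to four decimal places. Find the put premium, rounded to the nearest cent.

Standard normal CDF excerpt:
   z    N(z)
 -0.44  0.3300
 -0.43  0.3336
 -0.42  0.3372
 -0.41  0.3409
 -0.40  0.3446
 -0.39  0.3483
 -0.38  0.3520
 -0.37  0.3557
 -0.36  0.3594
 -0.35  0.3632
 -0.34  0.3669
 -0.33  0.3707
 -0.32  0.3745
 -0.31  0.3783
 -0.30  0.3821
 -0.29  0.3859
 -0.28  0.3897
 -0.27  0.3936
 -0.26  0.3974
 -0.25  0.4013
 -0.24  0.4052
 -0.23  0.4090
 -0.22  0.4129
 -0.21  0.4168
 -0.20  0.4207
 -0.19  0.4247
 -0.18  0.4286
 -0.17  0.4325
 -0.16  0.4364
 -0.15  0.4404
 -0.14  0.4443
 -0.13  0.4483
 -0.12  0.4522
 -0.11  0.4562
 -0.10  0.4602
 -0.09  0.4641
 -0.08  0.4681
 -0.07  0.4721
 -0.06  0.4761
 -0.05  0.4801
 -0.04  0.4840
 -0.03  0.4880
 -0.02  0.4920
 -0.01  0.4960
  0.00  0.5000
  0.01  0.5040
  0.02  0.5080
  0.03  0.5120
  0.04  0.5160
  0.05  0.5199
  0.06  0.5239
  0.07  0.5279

σ√T = 0.44·√1 = 0.4400
d₁ = [ln(36/34) + (0.068 − 0.037 + 0.44²/2)·1] / 0.4400 = [0.0572 + 0.1278] / 0.4400 = 0.4204 which rounds to 0.42
d₂ = d₁ − σ√T = 0.4204 − 0.4400 = -0.0196 which rounds to -0.02
exp(−qT) = exp(−0.037·1) = 0.9637;  exp(−rT) = exp(−0.068·1) = 0.9343
N(−d₂) = N(0.02) = 0.5080;  N(−d₁) = N(-0.42) = 0.3372
P = 34·0.9343·0.5080 − 36·0.9637·0.3372 = 16.1372 − 11.6985 = 4.4387

$4.44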